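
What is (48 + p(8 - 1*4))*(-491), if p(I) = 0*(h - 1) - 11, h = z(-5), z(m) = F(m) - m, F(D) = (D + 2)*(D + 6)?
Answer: -18167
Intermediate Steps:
F(D) = (2 + D)*(6 + D)
z(m) = 12 + m**2 + 7*m (z(m) = (12 + m**2 + 8*m) - m = 12 + m**2 + 7*m)
h = 2 (h = 12 + (-5)**2 + 7*(-5) = 12 + 25 - 35 = 2)
p(I) = -11 (p(I) = 0*(2 - 1) - 11 = 0*1 - 11 = 0 - 11 = -11)
(48 + p(8 - 1*4))*(-491) = (48 - 11)*(-491) = 37*(-491) = -18167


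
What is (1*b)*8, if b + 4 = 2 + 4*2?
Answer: 48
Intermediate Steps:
b = 6 (b = -4 + (2 + 4*2) = -4 + (2 + 8) = -4 + 10 = 6)
(1*b)*8 = (1*6)*8 = 6*8 = 48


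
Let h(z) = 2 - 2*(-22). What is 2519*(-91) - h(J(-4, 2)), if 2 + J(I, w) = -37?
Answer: -229275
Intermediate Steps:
J(I, w) = -39 (J(I, w) = -2 - 37 = -39)
h(z) = 46 (h(z) = 2 + 44 = 46)
2519*(-91) - h(J(-4, 2)) = 2519*(-91) - 1*46 = -229229 - 46 = -229275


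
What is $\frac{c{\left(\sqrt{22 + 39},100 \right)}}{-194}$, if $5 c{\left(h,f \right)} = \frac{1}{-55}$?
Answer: $\frac{1}{53350} \approx 1.8744 \cdot 10^{-5}$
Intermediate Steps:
$c{\left(h,f \right)} = - \frac{1}{275}$ ($c{\left(h,f \right)} = \frac{1}{5 \left(-55\right)} = \frac{1}{5} \left(- \frac{1}{55}\right) = - \frac{1}{275}$)
$\frac{c{\left(\sqrt{22 + 39},100 \right)}}{-194} = - \frac{1}{275 \left(-194\right)} = \left(- \frac{1}{275}\right) \left(- \frac{1}{194}\right) = \frac{1}{53350}$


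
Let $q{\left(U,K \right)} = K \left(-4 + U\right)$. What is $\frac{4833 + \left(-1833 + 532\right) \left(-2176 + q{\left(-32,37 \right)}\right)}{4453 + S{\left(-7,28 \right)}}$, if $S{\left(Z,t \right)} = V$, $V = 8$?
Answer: $\frac{4568741}{4461} \approx 1024.2$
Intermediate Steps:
$S{\left(Z,t \right)} = 8$
$\frac{4833 + \left(-1833 + 532\right) \left(-2176 + q{\left(-32,37 \right)}\right)}{4453 + S{\left(-7,28 \right)}} = \frac{4833 + \left(-1833 + 532\right) \left(-2176 + 37 \left(-4 - 32\right)\right)}{4453 + 8} = \frac{4833 - 1301 \left(-2176 + 37 \left(-36\right)\right)}{4461} = \left(4833 - 1301 \left(-2176 - 1332\right)\right) \frac{1}{4461} = \left(4833 - -4563908\right) \frac{1}{4461} = \left(4833 + 4563908\right) \frac{1}{4461} = 4568741 \cdot \frac{1}{4461} = \frac{4568741}{4461}$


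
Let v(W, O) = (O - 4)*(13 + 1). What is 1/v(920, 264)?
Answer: 1/3640 ≈ 0.00027473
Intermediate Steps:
v(W, O) = -56 + 14*O (v(W, O) = (-4 + O)*14 = -56 + 14*O)
1/v(920, 264) = 1/(-56 + 14*264) = 1/(-56 + 3696) = 1/3640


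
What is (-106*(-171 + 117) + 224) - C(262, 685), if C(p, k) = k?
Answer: 5263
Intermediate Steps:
(-106*(-171 + 117) + 224) - C(262, 685) = (-106*(-171 + 117) + 224) - 1*685 = (-106*(-54) + 224) - 685 = (5724 + 224) - 685 = 5948 - 685 = 5263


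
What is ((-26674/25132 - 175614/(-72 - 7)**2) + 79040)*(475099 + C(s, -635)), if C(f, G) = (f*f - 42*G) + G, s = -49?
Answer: 3120091710045943965/78424406 ≈ 3.9785e+10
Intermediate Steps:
C(f, G) = f**2 - 41*G (C(f, G) = (f**2 - 42*G) + G = f**2 - 41*G)
((-26674/25132 - 175614/(-72 - 7)**2) + 79040)*(475099 + C(s, -635)) = ((-26674/25132 - 175614/(-72 - 7)**2) + 79040)*(475099 + ((-49)**2 - 41*(-635))) = ((-26674*1/25132 - 175614/((-79)**2)) + 79040)*(475099 + (2401 + 26035)) = ((-13337/12566 - 175614/6241) + 79040)*(475099 + 28436) = ((-13337/12566 - 175614*1/6241) + 79040)*503535 = ((-13337/12566 - 175614/6241) + 79040)*503535 = (-2290001741/78424406 + 79040)*503535 = (6196375048499/78424406)*503535 = 3120091710045943965/78424406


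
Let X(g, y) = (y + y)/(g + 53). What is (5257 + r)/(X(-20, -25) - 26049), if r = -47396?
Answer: 1390587/859667 ≈ 1.6176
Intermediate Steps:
X(g, y) = 2*y/(53 + g) (X(g, y) = (2*y)/(53 + g) = 2*y/(53 + g))
(5257 + r)/(X(-20, -25) - 26049) = (5257 - 47396)/(2*(-25)/(53 - 20) - 26049) = -42139/(2*(-25)/33 - 26049) = -42139/(2*(-25)*(1/33) - 26049) = -42139/(-50/33 - 26049) = -42139/(-859667/33) = -42139*(-33/859667) = 1390587/859667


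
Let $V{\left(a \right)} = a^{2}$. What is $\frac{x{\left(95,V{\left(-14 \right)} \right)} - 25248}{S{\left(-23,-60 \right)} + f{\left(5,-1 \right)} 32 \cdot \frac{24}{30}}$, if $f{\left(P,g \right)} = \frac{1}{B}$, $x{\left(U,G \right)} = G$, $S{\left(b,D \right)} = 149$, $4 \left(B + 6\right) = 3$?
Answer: $- \frac{2630460}{15133} \approx -173.82$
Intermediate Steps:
$B = - \frac{21}{4}$ ($B = -6 + \frac{1}{4} \cdot 3 = -6 + \frac{3}{4} = - \frac{21}{4} \approx -5.25$)
$f{\left(P,g \right)} = - \frac{4}{21}$ ($f{\left(P,g \right)} = \frac{1}{- \frac{21}{4}} = - \frac{4}{21}$)
$\frac{x{\left(95,V{\left(-14 \right)} \right)} - 25248}{S{\left(-23,-60 \right)} + f{\left(5,-1 \right)} 32 \cdot \frac{24}{30}} = \frac{\left(-14\right)^{2} - 25248}{149 + \left(- \frac{4}{21}\right) 32 \cdot \frac{24}{30}} = \frac{196 - 25248}{149 - \frac{128 \cdot 24 \cdot \frac{1}{30}}{21}} = - \frac{25052}{149 - \frac{512}{105}} = - \frac{25052}{\frac{15133}{105}} = \left(-25052\right) \frac{105}{15133} = - \frac{2630460}{15133}$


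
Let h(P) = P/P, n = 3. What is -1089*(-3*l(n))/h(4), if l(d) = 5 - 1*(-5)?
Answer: 32670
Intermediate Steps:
l(d) = 10 (l(d) = 5 + 5 = 10)
h(P) = 1
-1089*(-3*l(n))/h(4) = -1089*(-3*10)/1 = -(-32670) = -1089*(-30) = 32670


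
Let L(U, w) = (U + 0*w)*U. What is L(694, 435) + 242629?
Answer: 724265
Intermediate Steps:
L(U, w) = U² (L(U, w) = (U + 0)*U = U*U = U²)
L(694, 435) + 242629 = 694² + 242629 = 481636 + 242629 = 724265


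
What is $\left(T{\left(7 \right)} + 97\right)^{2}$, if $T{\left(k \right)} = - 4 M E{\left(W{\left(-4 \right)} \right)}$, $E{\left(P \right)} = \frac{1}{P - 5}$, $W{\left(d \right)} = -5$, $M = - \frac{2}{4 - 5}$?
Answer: $\frac{239121}{25} \approx 9564.8$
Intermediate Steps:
$M = 2$ ($M = - \frac{2}{4 - 5} = - \frac{2}{-1} = \left(-2\right) \left(-1\right) = 2$)
$E{\left(P \right)} = \frac{1}{-5 + P}$
$T{\left(k \right)} = \frac{4}{5}$ ($T{\left(k \right)} = \frac{\left(-4\right) 2}{-5 - 5} = - \frac{8}{-10} = \left(-8\right) \left(- \frac{1}{10}\right) = \frac{4}{5}$)
$\left(T{\left(7 \right)} + 97\right)^{2} = \left(\frac{4}{5} + 97\right)^{2} = \left(\frac{489}{5}\right)^{2} = \frac{239121}{25}$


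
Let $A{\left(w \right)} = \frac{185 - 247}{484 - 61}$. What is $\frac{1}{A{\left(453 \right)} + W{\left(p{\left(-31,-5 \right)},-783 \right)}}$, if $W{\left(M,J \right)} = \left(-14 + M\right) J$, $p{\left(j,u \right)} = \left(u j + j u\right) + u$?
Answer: $- \frac{423}{96381881} \approx -4.3888 \cdot 10^{-6}$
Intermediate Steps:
$A{\left(w \right)} = - \frac{62}{423}$
$p{\left(j,u \right)} = u + 2 j u$ ($p{\left(j,u \right)} = \left(j u + j u\right) + u = 2 j u + u = u + 2 j u$)
$W{\left(M,J \right)} = J \left(-14 + M\right)$
$\frac{1}{A{\left(453 \right)} + W{\left(p{\left(-31,-5 \right)},-783 \right)}} = \frac{1}{- \frac{62}{423} - 783 \left(-14 - 5 \left(1 + 2 \left(-31\right)\right)\right)} = \frac{1}{- \frac{62}{423} - 783 \left(-14 - 5 \left(1 - 62\right)\right)} = \frac{1}{- \frac{62}{423} - 783 \left(-14 - -305\right)} = \frac{1}{- \frac{62}{423} - 783 \left(-14 + 305\right)} = \frac{1}{- \frac{62}{423} - 227853} = \frac{1}{- \frac{96381881}{423}} = - \frac{423}{96381881}$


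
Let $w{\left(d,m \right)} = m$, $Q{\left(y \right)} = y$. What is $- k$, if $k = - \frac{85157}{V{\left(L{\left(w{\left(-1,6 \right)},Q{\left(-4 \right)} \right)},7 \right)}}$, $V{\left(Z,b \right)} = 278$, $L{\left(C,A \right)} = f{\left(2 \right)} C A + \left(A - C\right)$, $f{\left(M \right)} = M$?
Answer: $\frac{85157}{278} \approx 306.32$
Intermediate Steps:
$L{\left(C,A \right)} = A - C + 2 A C$ ($L{\left(C,A \right)} = 2 C A + \left(A - C\right) = 2 A C + \left(A - C\right) = A - C + 2 A C$)
$k = - \frac{85157}{278} \approx -306.32$
$- k = \left(-1\right) \left(- \frac{85157}{278}\right) = \frac{85157}{278}$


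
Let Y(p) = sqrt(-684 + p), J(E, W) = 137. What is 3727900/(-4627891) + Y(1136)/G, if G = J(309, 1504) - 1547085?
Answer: -3727900/4627891 - sqrt(113)/773474 ≈ -0.80554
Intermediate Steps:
G = -1546948 (G = 137 - 1547085 = -1546948)
3727900/(-4627891) + Y(1136)/G = 3727900/(-4627891) + sqrt(-684 + 1136)/(-1546948) = 3727900*(-1/4627891) + sqrt(452)*(-1/1546948) = -3727900/4627891 + (2*sqrt(113))*(-1/1546948) = -3727900/4627891 - sqrt(113)/773474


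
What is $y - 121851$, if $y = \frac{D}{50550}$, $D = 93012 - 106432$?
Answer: $- \frac{615958147}{5055} \approx -1.2185 \cdot 10^{5}$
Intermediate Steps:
$D = -13420$ ($D = 93012 - 106432 = -13420$)
$y = - \frac{1342}{5055}$ ($y = - \frac{13420}{50550} = \left(-13420\right) \frac{1}{50550} = - \frac{1342}{5055} \approx -0.26548$)
$y - 121851 = - \frac{1342}{5055} - 121851 = - \frac{615958147}{5055}$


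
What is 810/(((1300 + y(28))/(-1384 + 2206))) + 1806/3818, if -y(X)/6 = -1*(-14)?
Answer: 318037107/580336 ≈ 548.02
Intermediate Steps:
y(X) = -84 (y(X) = -(-6)*(-14) = -6*14 = -84)
810/(((1300 + y(28))/(-1384 + 2206))) + 1806/3818 = 810/(((1300 - 84)/(-1384 + 2206))) + 1806/3818 = 810/((1216/822)) + 1806*(1/3818) = 810/((1216*(1/822))) + 903/1909 = 810/(608/411) + 903/1909 = 810*(411/608) + 903/1909 = 166455/304 + 903/1909 = 318037107/580336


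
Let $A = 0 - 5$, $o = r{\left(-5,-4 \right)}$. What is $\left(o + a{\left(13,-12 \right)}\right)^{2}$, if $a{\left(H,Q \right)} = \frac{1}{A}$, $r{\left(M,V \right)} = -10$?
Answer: $\frac{2601}{25} \approx 104.04$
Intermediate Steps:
$o = -10$
$A = -5$
$a{\left(H,Q \right)} = - \frac{1}{5}$ ($a{\left(H,Q \right)} = \frac{1}{-5} = - \frac{1}{5}$)
$\left(o + a{\left(13,-12 \right)}\right)^{2} = \left(-10 - \frac{1}{5}\right)^{2} = \left(- \frac{51}{5}\right)^{2} = \frac{2601}{25}$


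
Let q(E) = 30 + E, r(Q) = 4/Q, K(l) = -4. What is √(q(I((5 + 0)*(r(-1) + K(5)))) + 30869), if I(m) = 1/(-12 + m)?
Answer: √20887711/26 ≈ 175.78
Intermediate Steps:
√(q(I((5 + 0)*(r(-1) + K(5)))) + 30869) = √((30 + 1/(-12 + (5 + 0)*(4/(-1) - 4))) + 30869) = √((30 + 1/(-12 + 5*(4*(-1) - 4))) + 30869) = √((30 + 1/(-12 + 5*(-4 - 4))) + 30869) = √((30 + 1/(-12 + 5*(-8))) + 30869) = √((30 + 1/(-12 - 40)) + 30869) = √((30 + 1/(-52)) + 30869) = √((30 - 1/52) + 30869) = √(1559/52 + 30869) = √(1606747/52) = √20887711/26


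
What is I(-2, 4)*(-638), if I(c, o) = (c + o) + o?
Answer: -3828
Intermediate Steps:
I(c, o) = c + 2*o
I(-2, 4)*(-638) = (-2 + 2*4)*(-638) = (-2 + 8)*(-638) = 6*(-638) = -3828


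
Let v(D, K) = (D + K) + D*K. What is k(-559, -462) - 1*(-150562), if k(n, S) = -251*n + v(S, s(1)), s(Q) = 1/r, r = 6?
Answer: 1741993/6 ≈ 2.9033e+5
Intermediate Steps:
s(Q) = ⅙ (s(Q) = 1/6 = ⅙)
v(D, K) = D + K + D*K
k(n, S) = ⅙ - 251*n + 7*S/6 (k(n, S) = -251*n + (S + ⅙ + S*(⅙)) = -251*n + (S + ⅙ + S/6) = -251*n + (⅙ + 7*S/6) = ⅙ - 251*n + 7*S/6)
k(-559, -462) - 1*(-150562) = (⅙ - 251*(-559) + (7/6)*(-462)) - 1*(-150562) = (⅙ + 140309 - 539) + 150562 = 838621/6 + 150562 = 1741993/6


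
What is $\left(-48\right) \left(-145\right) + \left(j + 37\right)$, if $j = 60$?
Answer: $7057$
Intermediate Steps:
$\left(-48\right) \left(-145\right) + \left(j + 37\right) = \left(-48\right) \left(-145\right) + \left(60 + 37\right) = 6960 + 97 = 7057$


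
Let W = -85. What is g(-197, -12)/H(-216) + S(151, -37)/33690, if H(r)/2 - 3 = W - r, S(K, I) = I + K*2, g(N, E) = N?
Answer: -656591/902892 ≈ -0.72721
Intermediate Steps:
S(K, I) = I + 2*K
H(r) = -164 - 2*r (H(r) = 6 + 2*(-85 - r) = 6 + (-170 - 2*r) = -164 - 2*r)
g(-197, -12)/H(-216) + S(151, -37)/33690 = -197/(-164 - 2*(-216)) + (-37 + 2*151)/33690 = -197/(-164 + 432) + (-37 + 302)*(1/33690) = -197/268 + 265*(1/33690) = -197*1/268 + 53/6738 = -197/268 + 53/6738 = -656591/902892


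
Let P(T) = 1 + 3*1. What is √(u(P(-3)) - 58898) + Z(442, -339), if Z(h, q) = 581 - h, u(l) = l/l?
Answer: 139 + I*√58897 ≈ 139.0 + 242.69*I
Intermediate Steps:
P(T) = 4 (P(T) = 1 + 3 = 4)
u(l) = 1
√(u(P(-3)) - 58898) + Z(442, -339) = √(1 - 58898) + (581 - 1*442) = √(-58897) + (581 - 442) = I*√58897 + 139 = 139 + I*√58897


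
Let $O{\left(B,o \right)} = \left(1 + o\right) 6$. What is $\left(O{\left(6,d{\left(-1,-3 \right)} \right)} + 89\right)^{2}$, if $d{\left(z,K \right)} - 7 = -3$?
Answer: $14161$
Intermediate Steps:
$d{\left(z,K \right)} = 4$ ($d{\left(z,K \right)} = 7 - 3 = 4$)
$O{\left(B,o \right)} = 6 + 6 o$
$\left(O{\left(6,d{\left(-1,-3 \right)} \right)} + 89\right)^{2} = \left(\left(6 + 6 \cdot 4\right) + 89\right)^{2} = \left(\left(6 + 24\right) + 89\right)^{2} = \left(30 + 89\right)^{2} = 119^{2} = 14161$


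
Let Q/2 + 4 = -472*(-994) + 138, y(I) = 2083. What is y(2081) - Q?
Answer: -936521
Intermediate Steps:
Q = 938604 (Q = -8 + 2*(-472*(-994) + 138) = -8 + 2*(469168 + 138) = -8 + 2*469306 = -8 + 938612 = 938604)
y(2081) - Q = 2083 - 1*938604 = 2083 - 938604 = -936521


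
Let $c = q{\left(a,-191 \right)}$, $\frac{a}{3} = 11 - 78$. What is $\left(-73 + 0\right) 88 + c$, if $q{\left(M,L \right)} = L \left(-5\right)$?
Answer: $-5469$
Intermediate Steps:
$a = -201$ ($a = 3 \left(11 - 78\right) = 3 \left(-67\right) = -201$)
$q{\left(M,L \right)} = - 5 L$
$c = 955$ ($c = \left(-5\right) \left(-191\right) = 955$)
$\left(-73 + 0\right) 88 + c = \left(-73 + 0\right) 88 + 955 = \left(-73\right) 88 + 955 = -6424 + 955 = -5469$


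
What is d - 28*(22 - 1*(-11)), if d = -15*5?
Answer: -999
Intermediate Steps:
d = -75
d - 28*(22 - 1*(-11)) = -75 - 28*(22 - 1*(-11)) = -75 - 28*(22 + 11) = -75 - 28*33 = -75 - 924 = -999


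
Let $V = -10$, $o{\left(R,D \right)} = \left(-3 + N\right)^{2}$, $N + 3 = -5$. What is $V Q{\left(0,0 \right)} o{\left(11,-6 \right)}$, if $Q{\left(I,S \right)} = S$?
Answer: $0$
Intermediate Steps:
$N = -8$ ($N = -3 - 5 = -8$)
$o{\left(R,D \right)} = 121$ ($o{\left(R,D \right)} = \left(-3 - 8\right)^{2} = \left(-11\right)^{2} = 121$)
$V Q{\left(0,0 \right)} o{\left(11,-6 \right)} = \left(-10\right) 0 \cdot 121 = 0 \cdot 121 = 0$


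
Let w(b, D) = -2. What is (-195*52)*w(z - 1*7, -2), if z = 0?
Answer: 20280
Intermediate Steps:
(-195*52)*w(z - 1*7, -2) = -195*52*(-2) = -10140*(-2) = 20280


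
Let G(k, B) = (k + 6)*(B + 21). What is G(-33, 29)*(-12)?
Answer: 16200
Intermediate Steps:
G(k, B) = (6 + k)*(21 + B)
G(-33, 29)*(-12) = (126 + 6*29 + 21*(-33) + 29*(-33))*(-12) = (126 + 174 - 693 - 957)*(-12) = -1350*(-12) = 16200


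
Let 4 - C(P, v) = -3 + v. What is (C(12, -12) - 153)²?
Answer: 17956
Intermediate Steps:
C(P, v) = 7 - v (C(P, v) = 4 - (-3 + v) = 4 + (3 - v) = 7 - v)
(C(12, -12) - 153)² = ((7 - 1*(-12)) - 153)² = ((7 + 12) - 153)² = (19 - 153)² = (-134)² = 17956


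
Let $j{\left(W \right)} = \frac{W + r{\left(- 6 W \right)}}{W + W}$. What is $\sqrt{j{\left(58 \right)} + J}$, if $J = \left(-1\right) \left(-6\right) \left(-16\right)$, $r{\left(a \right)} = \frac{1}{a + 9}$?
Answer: $\frac{i \sqrt{36919760133}}{19662} \approx 9.7724 i$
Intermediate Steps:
$r{\left(a \right)} = \frac{1}{9 + a}$
$J = -96$ ($J = 6 \left(-16\right) = -96$)
$j{\left(W \right)} = \frac{W + \frac{1}{9 - 6 W}}{2 W}$ ($j{\left(W \right)} = \frac{W + \frac{1}{9 - 6 W}}{W + W} = \frac{W + \frac{1}{9 - 6 W}}{2 W}$)
$\sqrt{j{\left(58 \right)} + J} = \sqrt{\frac{-1 + 3 \cdot 58 \left(-3 + 2 \cdot 58\right)}{6 \cdot 58 \left(-3 + 2 \cdot 58\right)} - 96} = \sqrt{\frac{1}{6} \cdot \frac{1}{58} \frac{1}{-3 + 116} \left(-1 + 3 \cdot 58 \left(-3 + 116\right)\right) - 96} = \sqrt{\frac{1}{6} \cdot \frac{1}{58} \cdot \frac{1}{113} \left(-1 + 3 \cdot 58 \cdot 113\right) - 96} = \sqrt{\frac{1}{6} \cdot \frac{1}{58} \cdot \frac{1}{113} \left(-1 + 19662\right) - 96} = \sqrt{\frac{1}{6} \cdot \frac{1}{58} \cdot \frac{1}{113} \cdot 19661 - 96} = \sqrt{\frac{19661}{39324} - 96} = \sqrt{- \frac{3755443}{39324}} = \frac{i \sqrt{36919760133}}{19662}$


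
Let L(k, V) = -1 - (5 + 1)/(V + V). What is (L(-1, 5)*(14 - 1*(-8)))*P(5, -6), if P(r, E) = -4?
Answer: 704/5 ≈ 140.80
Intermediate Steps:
L(k, V) = -1 - 3/V (L(k, V) = -1 - 6/(2*V) = -1 - 6*1/(2*V) = -1 - 3/V)
(L(-1, 5)*(14 - 1*(-8)))*P(5, -6) = (((-3 - 1*5)/5)*(14 - 1*(-8)))*(-4) = (((-3 - 5)/5)*(14 + 8))*(-4) = (((1/5)*(-8))*22)*(-4) = -8/5*22*(-4) = -176/5*(-4) = 704/5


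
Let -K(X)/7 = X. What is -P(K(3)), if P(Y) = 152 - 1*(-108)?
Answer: -260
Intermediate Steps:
K(X) = -7*X
P(Y) = 260 (P(Y) = 152 + 108 = 260)
-P(K(3)) = -1*260 = -260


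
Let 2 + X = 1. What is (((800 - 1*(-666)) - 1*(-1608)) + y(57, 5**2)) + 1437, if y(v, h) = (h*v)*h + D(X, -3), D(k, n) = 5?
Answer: 40141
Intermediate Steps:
X = -1 (X = -2 + 1 = -1)
y(v, h) = 5 + v*h**2 (y(v, h) = (h*v)*h + 5 = v*h**2 + 5 = 5 + v*h**2)
(((800 - 1*(-666)) - 1*(-1608)) + y(57, 5**2)) + 1437 = (((800 - 1*(-666)) - 1*(-1608)) + (5 + 57*(5**2)**2)) + 1437 = (((800 + 666) + 1608) + (5 + 57*25**2)) + 1437 = ((1466 + 1608) + (5 + 57*625)) + 1437 = (3074 + (5 + 35625)) + 1437 = (3074 + 35630) + 1437 = 38704 + 1437 = 40141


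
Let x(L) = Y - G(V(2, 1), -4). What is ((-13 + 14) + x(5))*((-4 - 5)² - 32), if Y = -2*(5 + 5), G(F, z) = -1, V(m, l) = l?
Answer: -882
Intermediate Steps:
Y = -20 (Y = -2*10 = -20)
x(L) = -19 (x(L) = -20 - 1*(-1) = -20 + 1 = -19)
((-13 + 14) + x(5))*((-4 - 5)² - 32) = ((-13 + 14) - 19)*((-4 - 5)² - 32) = (1 - 19)*((-9)² - 32) = -18*(81 - 32) = -18*49 = -882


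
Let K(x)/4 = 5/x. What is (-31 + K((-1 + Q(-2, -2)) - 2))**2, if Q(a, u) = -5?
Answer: 4489/4 ≈ 1122.3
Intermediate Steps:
K(x) = 20/x (K(x) = 4*(5/x) = 20/x)
(-31 + K((-1 + Q(-2, -2)) - 2))**2 = (-31 + 20/((-1 - 5) - 2))**2 = (-31 + 20/(-6 - 2))**2 = (-31 + 20/(-8))**2 = (-31 + 20*(-1/8))**2 = (-31 - 5/2)**2 = (-67/2)**2 = 4489/4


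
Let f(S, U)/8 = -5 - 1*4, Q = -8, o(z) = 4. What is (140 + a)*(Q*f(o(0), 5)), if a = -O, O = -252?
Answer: 225792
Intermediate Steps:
a = 252 (a = -1*(-252) = 252)
f(S, U) = -72 (f(S, U) = 8*(-5 - 1*4) = 8*(-5 - 4) = 8*(-9) = -72)
(140 + a)*(Q*f(o(0), 5)) = (140 + 252)*(-8*(-72)) = 392*576 = 225792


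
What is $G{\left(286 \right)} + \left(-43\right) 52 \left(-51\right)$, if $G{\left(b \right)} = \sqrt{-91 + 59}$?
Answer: $114036 + 4 i \sqrt{2} \approx 1.1404 \cdot 10^{5} + 5.6569 i$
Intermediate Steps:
$G{\left(b \right)} = 4 i \sqrt{2}$ ($G{\left(b \right)} = \sqrt{-32} = 4 i \sqrt{2}$)
$G{\left(286 \right)} + \left(-43\right) 52 \left(-51\right) = 4 i \sqrt{2} + \left(-43\right) 52 \left(-51\right) = 4 i \sqrt{2} - -114036 = 4 i \sqrt{2} + 114036 = 114036 + 4 i \sqrt{2}$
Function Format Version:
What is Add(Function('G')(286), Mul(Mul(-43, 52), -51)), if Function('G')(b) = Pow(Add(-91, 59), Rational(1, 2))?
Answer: Add(114036, Mul(4, I, Pow(2, Rational(1, 2)))) ≈ Add(1.1404e+5, Mul(5.6569, I))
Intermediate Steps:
Function('G')(b) = Mul(4, I, Pow(2, Rational(1, 2))) (Function('G')(b) = Pow(-32, Rational(1, 2)) = Mul(4, I, Pow(2, Rational(1, 2))))
Add(Function('G')(286), Mul(Mul(-43, 52), -51)) = Add(Mul(4, I, Pow(2, Rational(1, 2))), Mul(Mul(-43, 52), -51)) = Add(Mul(4, I, Pow(2, Rational(1, 2))), Mul(-2236, -51)) = Add(Mul(4, I, Pow(2, Rational(1, 2))), 114036) = Add(114036, Mul(4, I, Pow(2, Rational(1, 2))))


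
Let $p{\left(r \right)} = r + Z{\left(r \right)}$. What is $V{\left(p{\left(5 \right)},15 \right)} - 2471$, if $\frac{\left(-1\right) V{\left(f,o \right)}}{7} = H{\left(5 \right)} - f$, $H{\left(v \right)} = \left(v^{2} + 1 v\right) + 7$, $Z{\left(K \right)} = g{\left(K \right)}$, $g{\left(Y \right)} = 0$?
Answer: $-2695$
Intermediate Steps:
$Z{\left(K \right)} = 0$
$H{\left(v \right)} = 7 + v + v^{2}$ ($H{\left(v \right)} = \left(v^{2} + v\right) + 7 = \left(v + v^{2}\right) + 7 = 7 + v + v^{2}$)
$p{\left(r \right)} = r$ ($p{\left(r \right)} = r + 0 = r$)
$V{\left(f,o \right)} = -259 + 7 f$ ($V{\left(f,o \right)} = - 7 \left(\left(7 + 5 + 5^{2}\right) - f\right) = - 7 \left(\left(7 + 5 + 25\right) - f\right) = - 7 \left(37 - f\right) = -259 + 7 f$)
$V{\left(p{\left(5 \right)},15 \right)} - 2471 = \left(-259 + 7 \cdot 5\right) - 2471 = \left(-259 + 35\right) - 2471 = -224 - 2471 = -2695$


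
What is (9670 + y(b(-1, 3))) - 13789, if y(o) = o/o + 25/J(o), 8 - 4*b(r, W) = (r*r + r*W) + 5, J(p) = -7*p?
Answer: -28846/7 ≈ -4120.9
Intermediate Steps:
b(r, W) = ¾ - r²/4 - W*r/4 (b(r, W) = 2 - ((r*r + r*W) + 5)/4 = 2 - ((r² + W*r) + 5)/4 = 2 - (5 + r² + W*r)/4 = 2 + (-5/4 - r²/4 - W*r/4) = ¾ - r²/4 - W*r/4)
y(o) = 1 - 25/(7*o) (y(o) = o/o + 25/((-7*o)) = 1 + 25*(-1/(7*o)) = 1 - 25/(7*o))
(9670 + y(b(-1, 3))) - 13789 = (9670 + (-25/7 + (¾ - ¼*(-1)² - ¼*3*(-1)))/(¾ - ¼*(-1)² - ¼*3*(-1))) - 13789 = (9670 + (-25/7 + (¾ - ¼*1 + ¾))/(¾ - ¼*1 + ¾)) - 13789 = (9670 + (-25/7 + (¾ - ¼ + ¾))/(¾ - ¼ + ¾)) - 13789 = (9670 + (-25/7 + 5/4)/(5/4)) - 13789 = (9670 + (⅘)*(-65/28)) - 13789 = (9670 - 13/7) - 13789 = 67677/7 - 13789 = -28846/7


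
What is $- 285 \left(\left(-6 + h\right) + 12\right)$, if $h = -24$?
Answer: $5130$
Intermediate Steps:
$- 285 \left(\left(-6 + h\right) + 12\right) = - 285 \left(\left(-6 - 24\right) + 12\right) = - 285 \left(-30 + 12\right) = \left(-285\right) \left(-18\right) = 5130$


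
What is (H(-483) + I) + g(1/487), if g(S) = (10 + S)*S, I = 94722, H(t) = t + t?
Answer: 22236021635/237169 ≈ 93756.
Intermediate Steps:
H(t) = 2*t
g(S) = S*(10 + S)
(H(-483) + I) + g(1/487) = (2*(-483) + 94722) + (10 + 1/487)/487 = (-966 + 94722) + (10 + 1/487)/487 = 93756 + (1/487)*(4871/487) = 93756 + 4871/237169 = 22236021635/237169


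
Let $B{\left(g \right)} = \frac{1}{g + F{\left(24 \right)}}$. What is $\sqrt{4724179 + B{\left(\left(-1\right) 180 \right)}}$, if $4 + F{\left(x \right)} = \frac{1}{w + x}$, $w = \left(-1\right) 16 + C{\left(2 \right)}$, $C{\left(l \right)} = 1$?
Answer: $\frac{2 \sqrt{3234911092645}}{1655} \approx 2173.5$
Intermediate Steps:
$w = -15$ ($w = \left(-1\right) 16 + 1 = -16 + 1 = -15$)
$F{\left(x \right)} = -4 + \frac{1}{-15 + x}$
$B{\left(g \right)} = \frac{1}{- \frac{35}{9} + g}$ ($B{\left(g \right)} = \frac{1}{g + \frac{61 - 96}{-15 + 24}} = \frac{1}{g + \frac{61 - 96}{9}} = \frac{1}{g + \frac{1}{9} \left(-35\right)} = \frac{1}{g - \frac{35}{9}} = \frac{1}{- \frac{35}{9} + g}$)
$\sqrt{4724179 + B{\left(\left(-1\right) 180 \right)}} = \sqrt{4724179 + \frac{9}{-35 + 9 \left(\left(-1\right) 180\right)}} = \sqrt{4724179 + \frac{9}{-35 + 9 \left(-180\right)}} = \sqrt{4724179 + \frac{9}{-35 - 1620}} = \sqrt{4724179 + \frac{9}{-1655}} = \sqrt{4724179 + 9 \left(- \frac{1}{1655}\right)} = \sqrt{4724179 - \frac{9}{1655}} = \sqrt{\frac{7818516236}{1655}} = \frac{2 \sqrt{3234911092645}}{1655}$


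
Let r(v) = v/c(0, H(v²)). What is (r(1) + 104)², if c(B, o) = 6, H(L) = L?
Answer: 390625/36 ≈ 10851.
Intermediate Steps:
r(v) = v/6
(r(1) + 104)² = ((⅙)*1 + 104)² = (⅙ + 104)² = (625/6)² = 390625/36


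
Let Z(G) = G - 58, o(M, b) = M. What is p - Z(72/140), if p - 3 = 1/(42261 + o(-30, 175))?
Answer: 12771866/211155 ≈ 60.486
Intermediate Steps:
Z(G) = -58 + G
p = 126694/42231 (p = 3 + 1/(42261 - 30) = 3 + 1/42231 = 126694/42231 ≈ 3.0000)
p - Z(72/140) = 126694/42231 - (-58 + 72/140) = 126694/42231 - (-58 + 72*(1/140)) = 126694/42231 - (-58 + 18/35) = 126694/42231 - 1*(-2012/35) = 126694/42231 + 2012/35 = 12771866/211155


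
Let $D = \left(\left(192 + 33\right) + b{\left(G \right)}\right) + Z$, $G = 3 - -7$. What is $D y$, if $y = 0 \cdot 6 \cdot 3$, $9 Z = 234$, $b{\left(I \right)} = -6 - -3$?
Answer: $0$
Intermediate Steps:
$G = 10$ ($G = 3 + 7 = 10$)
$b{\left(I \right)} = -3$ ($b{\left(I \right)} = -6 + 3 = -3$)
$Z = 26$ ($Z = \frac{1}{9} \cdot 234 = 26$)
$D = 248$ ($D = \left(\left(192 + 33\right) - 3\right) + 26 = \left(225 - 3\right) + 26 = 222 + 26 = 248$)
$y = 0$ ($y = 0 \cdot 3 = 0$)
$D y = 248 \cdot 0 = 0$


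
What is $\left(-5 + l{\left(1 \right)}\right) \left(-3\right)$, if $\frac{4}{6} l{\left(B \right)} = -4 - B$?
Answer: $\frac{75}{2} \approx 37.5$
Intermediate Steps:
$l{\left(B \right)} = -6 - \frac{3 B}{2}$ ($l{\left(B \right)} = \frac{3 \left(-4 - B\right)}{2} = -6 - \frac{3 B}{2}$)
$\left(-5 + l{\left(1 \right)}\right) \left(-3\right) = \left(-5 - \frac{15}{2}\right) \left(-3\right) = \left(- \frac{25}{2}\right) \left(-3\right) = \frac{75}{2}$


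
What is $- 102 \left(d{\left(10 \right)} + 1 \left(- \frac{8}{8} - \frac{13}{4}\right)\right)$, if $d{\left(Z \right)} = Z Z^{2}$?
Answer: $- \frac{203133}{2} \approx -1.0157 \cdot 10^{5}$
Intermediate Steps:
$d{\left(Z \right)} = Z^{3}$
$- 102 \left(d{\left(10 \right)} + 1 \left(- \frac{8}{8} - \frac{13}{4}\right)\right) = - 102 \left(10^{3} + 1 \left(- \frac{8}{8} - \frac{13}{4}\right)\right) = - 102 \left(1000 + 1 \left(\left(-8\right) \frac{1}{8} - \frac{13}{4}\right)\right) = - 102 \left(1000 + 1 \left(-1 - \frac{13}{4}\right)\right) = - 102 \left(1000 + 1 \left(- \frac{17}{4}\right)\right) = - 102 \left(1000 - \frac{17}{4}\right) = \left(-102\right) \frac{3983}{4} = - \frac{203133}{2}$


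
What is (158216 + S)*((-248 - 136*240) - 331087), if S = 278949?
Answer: -159117130875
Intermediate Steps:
(158216 + S)*((-248 - 136*240) - 331087) = (158216 + 278949)*((-248 - 136*240) - 331087) = 437165*((-248 - 32640) - 331087) = 437165*(-32888 - 331087) = 437165*(-363975) = -159117130875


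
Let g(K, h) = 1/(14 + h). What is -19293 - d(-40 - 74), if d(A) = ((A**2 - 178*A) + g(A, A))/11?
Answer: -24551099/1100 ≈ -22319.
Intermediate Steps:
d(A) = -178*A/11 + A**2/11 + 1/(11*(14 + A)) (d(A) = ((A**2 - 178*A) + 1/(14 + A))/11 = (A**2 + 1/(14 + A) - 178*A)*(1/11) = -178*A/11 + A**2/11 + 1/(11*(14 + A)))
-19293 - d(-40 - 74) = -19293 - (1 + (-40 - 74)*(-178 + (-40 - 74))*(14 + (-40 - 74)))/(11*(14 + (-40 - 74))) = -19293 - (1 - 114*(-178 - 114)*(14 - 114))/(11*(14 - 114)) = -19293 - (1 - 114*(-292)*(-100))/(11*(-100)) = -19293 - (-1)*(1 - 3328800)/(11*100) = -19293 - (-1)*(-3328799)/(11*100) = -19293 - 1*3328799/1100 = -19293 - 3328799/1100 = -24551099/1100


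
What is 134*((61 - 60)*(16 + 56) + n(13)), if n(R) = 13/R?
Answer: 9782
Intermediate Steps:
134*((61 - 60)*(16 + 56) + n(13)) = 134*((61 - 60)*(16 + 56) + 13/13) = 134*(1*72 + 13*(1/13)) = 134*(72 + 1) = 134*73 = 9782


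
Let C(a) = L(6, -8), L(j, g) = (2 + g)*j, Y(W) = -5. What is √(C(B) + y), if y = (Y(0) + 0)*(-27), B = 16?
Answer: 3*√11 ≈ 9.9499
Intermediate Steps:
L(j, g) = j*(2 + g)
C(a) = -36 (C(a) = 6*(2 - 8) = 6*(-6) = -36)
y = 135 (y = (-5 + 0)*(-27) = -5*(-27) = 135)
√(C(B) + y) = √(-36 + 135) = √99 = 3*√11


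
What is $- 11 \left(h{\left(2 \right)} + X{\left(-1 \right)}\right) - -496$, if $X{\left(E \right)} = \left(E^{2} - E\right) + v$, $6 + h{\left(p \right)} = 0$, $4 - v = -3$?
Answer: $463$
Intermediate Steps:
$v = 7$ ($v = 4 - -3 = 4 + 3 = 7$)
$h{\left(p \right)} = -6$ ($h{\left(p \right)} = -6 + 0 = -6$)
$X{\left(E \right)} = 7 + E^{2} - E$ ($X{\left(E \right)} = \left(E^{2} - E\right) + 7 = 7 + E^{2} - E$)
$- 11 \left(h{\left(2 \right)} + X{\left(-1 \right)}\right) - -496 = - 11 \left(-6 + \left(7 + \left(-1\right)^{2} - -1\right)\right) - -496 = - 11 \left(-6 + \left(7 + 1 + 1\right)\right) + 496 = - 11 \left(-6 + 9\right) + 496 = \left(-11\right) 3 + 496 = -33 + 496 = 463$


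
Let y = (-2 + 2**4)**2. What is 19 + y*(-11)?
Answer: -2137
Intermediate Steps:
y = 196 (y = (-2 + 16)**2 = 14**2 = 196)
19 + y*(-11) = 19 + 196*(-11) = 19 - 2156 = -2137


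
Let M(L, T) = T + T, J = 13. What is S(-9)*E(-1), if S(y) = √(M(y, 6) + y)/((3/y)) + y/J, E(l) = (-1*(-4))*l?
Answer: 36/13 + 12*√3 ≈ 23.554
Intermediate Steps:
M(L, T) = 2*T
E(l) = 4*l
S(y) = y/13 + y*√(12 + y)/3 (S(y) = √(2*6 + y)/((3/y)) + y/13 = √(12 + y)*(y/3) + y*(1/13) = y*√(12 + y)/3 + y/13 = y/13 + y*√(12 + y)/3)
S(-9)*E(-1) = ((1/39)*(-9)*(3 + 13*√(12 - 9)))*(4*(-1)) = ((1/39)*(-9)*(3 + 13*√3))*(-4) = (-9/13 - 3*√3)*(-4) = 36/13 + 12*√3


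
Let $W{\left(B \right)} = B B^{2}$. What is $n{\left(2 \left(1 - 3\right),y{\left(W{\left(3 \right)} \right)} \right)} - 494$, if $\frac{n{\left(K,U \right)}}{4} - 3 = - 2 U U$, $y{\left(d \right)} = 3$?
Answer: $-554$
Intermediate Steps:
$W{\left(B \right)} = B^{3}$
$n{\left(K,U \right)} = 12 - 8 U^{2}$ ($n{\left(K,U \right)} = 12 + 4 - 2 U U = 12 + 4 \left(- 2 U^{2}\right) = 12 - 8 U^{2}$)
$n{\left(2 \left(1 - 3\right),y{\left(W{\left(3 \right)} \right)} \right)} - 494 = \left(12 - 8 \cdot 3^{2}\right) - 494 = \left(12 - 72\right) - 494 = -60 - 494 = -554$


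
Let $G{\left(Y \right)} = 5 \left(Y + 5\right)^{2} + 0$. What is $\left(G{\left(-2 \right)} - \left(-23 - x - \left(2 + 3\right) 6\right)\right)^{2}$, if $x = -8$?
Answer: $8100$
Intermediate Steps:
$G{\left(Y \right)} = 5 \left(5 + Y\right)^{2}$ ($G{\left(Y \right)} = 5 \left(5 + Y\right)^{2} + 0 = 5 \left(5 + Y\right)^{2}$)
$\left(G{\left(-2 \right)} - \left(-23 - x - \left(2 + 3\right) 6\right)\right)^{2} = \left(5 \left(5 - 2\right)^{2} - \left(-15 - \left(2 + 3\right) 6\right)\right)^{2} = \left(5 \cdot 3^{2} + \left(\left(\left(5 \cdot 6 + 3\right) - 8\right) + 20\right)\right)^{2} = \left(5 \cdot 9 + \left(\left(\left(30 + 3\right) - 8\right) + 20\right)\right)^{2} = \left(45 + \left(\left(33 - 8\right) + 20\right)\right)^{2} = \left(45 + \left(25 + 20\right)\right)^{2} = \left(45 + 45\right)^{2} = 90^{2} = 8100$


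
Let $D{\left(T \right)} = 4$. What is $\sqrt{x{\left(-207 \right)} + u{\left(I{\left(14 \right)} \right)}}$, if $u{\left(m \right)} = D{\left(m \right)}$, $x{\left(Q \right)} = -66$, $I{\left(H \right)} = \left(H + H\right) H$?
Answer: $i \sqrt{62} \approx 7.874 i$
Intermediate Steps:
$I{\left(H \right)} = 2 H^{2}$ ($I{\left(H \right)} = 2 H H = 2 H^{2}$)
$u{\left(m \right)} = 4$
$\sqrt{x{\left(-207 \right)} + u{\left(I{\left(14 \right)} \right)}} = \sqrt{-66 + 4} = \sqrt{-62} = i \sqrt{62}$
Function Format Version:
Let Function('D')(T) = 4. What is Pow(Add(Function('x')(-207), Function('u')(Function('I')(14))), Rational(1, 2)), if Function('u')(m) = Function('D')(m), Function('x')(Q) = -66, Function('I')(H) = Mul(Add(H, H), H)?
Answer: Mul(I, Pow(62, Rational(1, 2))) ≈ Mul(7.8740, I)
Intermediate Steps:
Function('I')(H) = Mul(2, Pow(H, 2)) (Function('I')(H) = Mul(Mul(2, H), H) = Mul(2, Pow(H, 2)))
Function('u')(m) = 4
Pow(Add(Function('x')(-207), Function('u')(Function('I')(14))), Rational(1, 2)) = Pow(Add(-66, 4), Rational(1, 2)) = Pow(-62, Rational(1, 2)) = Mul(I, Pow(62, Rational(1, 2)))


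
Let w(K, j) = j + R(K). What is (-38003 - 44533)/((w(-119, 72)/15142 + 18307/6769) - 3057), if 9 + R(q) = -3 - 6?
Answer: 4229813099064/156526653583 ≈ 27.023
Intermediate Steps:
R(q) = -18 (R(q) = -9 + (-3 - 6) = -9 - 9 = -18)
w(K, j) = -18 + j (w(K, j) = j - 18 = -18 + j)
(-38003 - 44533)/((w(-119, 72)/15142 + 18307/6769) - 3057) = (-38003 - 44533)/(((-18 + 72)/15142 + 18307/6769) - 3057) = -82536/((54*(1/15142) + 18307*(1/6769)) - 3057) = -82536/((27/7571 + 18307/6769) - 3057) = -82536/(138785060/51248099 - 3057) = -82536/(-156526653583/51248099) = -82536*(-51248099/156526653583) = 4229813099064/156526653583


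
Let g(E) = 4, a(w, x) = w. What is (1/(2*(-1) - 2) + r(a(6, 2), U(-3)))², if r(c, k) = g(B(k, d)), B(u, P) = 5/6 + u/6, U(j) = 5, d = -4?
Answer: 225/16 ≈ 14.063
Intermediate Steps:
B(u, P) = ⅚ + u/6 (B(u, P) = 5*(⅙) + u*(⅙) = ⅚ + u/6)
r(c, k) = 4
(1/(2*(-1) - 2) + r(a(6, 2), U(-3)))² = (1/(2*(-1) - 2) + 4)² = (1/(-2 - 2) + 4)² = (1/(-4) + 4)² = (-¼ + 4)² = (15/4)² = 225/16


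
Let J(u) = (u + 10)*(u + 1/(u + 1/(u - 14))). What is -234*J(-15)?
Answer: -3842865/218 ≈ -17628.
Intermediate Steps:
J(u) = (10 + u)*(u + 1/(u + 1/(-14 + u)))
-234*J(-15) = -234*(-140 + (-15)⁴ - 138*(-15)² - 4*(-15)³ + 6*(-15))/(1 + (-15)² - 14*(-15)) = -234*(-140 + 50625 - 138*225 - 4*(-3375) - 90)/(1 + 225 + 210) = -234*(-140 + 50625 - 31050 + 13500 - 90)/436 = -117*32845/218 = -234*32845/436 = -3842865/218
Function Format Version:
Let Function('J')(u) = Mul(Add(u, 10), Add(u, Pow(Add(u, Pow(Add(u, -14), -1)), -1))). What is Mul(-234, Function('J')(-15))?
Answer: Rational(-3842865, 218) ≈ -17628.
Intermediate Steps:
Function('J')(u) = Mul(Add(10, u), Add(u, Pow(Add(u, Pow(Add(-14, u), -1)), -1)))
Mul(-234, Function('J')(-15)) = Mul(-234, Mul(Pow(Add(1, Pow(-15, 2), Mul(-14, -15)), -1), Add(-140, Pow(-15, 4), Mul(-138, Pow(-15, 2)), Mul(-4, Pow(-15, 3)), Mul(6, -15)))) = Mul(-234, Mul(Pow(Add(1, 225, 210), -1), Add(-140, 50625, Mul(-138, 225), Mul(-4, -3375), -90))) = Mul(-234, Mul(Pow(436, -1), Add(-140, 50625, -31050, 13500, -90))) = Mul(-234, Mul(Rational(1, 436), 32845)) = Mul(-234, Rational(32845, 436)) = Rational(-3842865, 218)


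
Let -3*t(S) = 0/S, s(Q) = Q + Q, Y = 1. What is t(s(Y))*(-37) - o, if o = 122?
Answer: -122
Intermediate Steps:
s(Q) = 2*Q
t(S) = 0 (t(S) = -0/S = -⅓*0 = 0)
t(s(Y))*(-37) - o = 0*(-37) - 1*122 = 0 - 122 = -122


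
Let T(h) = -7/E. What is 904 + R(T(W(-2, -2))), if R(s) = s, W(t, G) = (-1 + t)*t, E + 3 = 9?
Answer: 5417/6 ≈ 902.83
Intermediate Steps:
E = 6 (E = -3 + 9 = 6)
W(t, G) = t*(-1 + t)
T(h) = -7/6
904 + R(T(W(-2, -2))) = 904 - 7/6 = 5417/6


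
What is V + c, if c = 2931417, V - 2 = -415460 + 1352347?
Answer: 3868306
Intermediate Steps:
V = 936889 (V = 2 + (-415460 + 1352347) = 2 + 936887 = 936889)
V + c = 936889 + 2931417 = 3868306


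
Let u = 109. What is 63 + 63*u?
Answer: 6930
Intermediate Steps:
63 + 63*u = 63 + 63*109 = 63 + 6867 = 6930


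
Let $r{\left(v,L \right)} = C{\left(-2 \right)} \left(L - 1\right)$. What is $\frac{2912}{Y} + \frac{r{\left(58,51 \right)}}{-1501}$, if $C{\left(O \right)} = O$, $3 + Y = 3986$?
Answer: $\frac{681316}{854069} \approx 0.79773$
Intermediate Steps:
$Y = 3983$ ($Y = -3 + 3986 = 3983$)
$r{\left(v,L \right)} = 2 - 2 L$ ($r{\left(v,L \right)} = - 2 \left(L - 1\right) = - 2 \left(-1 + L\right) = 2 - 2 L$)
$\frac{2912}{Y} + \frac{r{\left(58,51 \right)}}{-1501} = \frac{2912}{3983} + \frac{2 - 102}{-1501} = 2912 \cdot \frac{1}{3983} + \left(2 - 102\right) \left(- \frac{1}{1501}\right) = \frac{416}{569} - - \frac{100}{1501} = \frac{416}{569} + \frac{100}{1501} = \frac{681316}{854069}$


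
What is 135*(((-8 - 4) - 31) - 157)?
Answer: -27000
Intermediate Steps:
135*(((-8 - 4) - 31) - 157) = 135*((-12 - 31) - 157) = 135*(-43 - 157) = 135*(-200) = -27000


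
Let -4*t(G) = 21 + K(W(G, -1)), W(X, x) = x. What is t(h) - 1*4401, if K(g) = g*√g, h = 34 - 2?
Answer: -17625/4 + I/4 ≈ -4406.3 + 0.25*I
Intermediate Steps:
h = 32
K(g) = g^(3/2)
t(G) = -21/4 + I/4 (t(G) = -(21 + (-1)^(3/2))/4 = -(21 - I)/4 = -21/4 + I/4)
t(h) - 1*4401 = (-21/4 + I/4) - 1*4401 = (-21/4 + I/4) - 4401 = -17625/4 + I/4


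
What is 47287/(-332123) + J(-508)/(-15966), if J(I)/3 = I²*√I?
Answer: -47287/332123 - 258064*I*√127/2661 ≈ -0.14238 - 1092.9*I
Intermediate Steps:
J(I) = 3*I^(5/2) (J(I) = 3*(I²*√I) = 3*I^(5/2))
47287/(-332123) + J(-508)/(-15966) = 47287/(-332123) + (3*(-508)^(5/2))/(-15966) = 47287*(-1/332123) + (3*(516128*I*√127))*(-1/15966) = -47287/332123 + (1548384*I*√127)*(-1/15966) = -47287/332123 - 258064*I*√127/2661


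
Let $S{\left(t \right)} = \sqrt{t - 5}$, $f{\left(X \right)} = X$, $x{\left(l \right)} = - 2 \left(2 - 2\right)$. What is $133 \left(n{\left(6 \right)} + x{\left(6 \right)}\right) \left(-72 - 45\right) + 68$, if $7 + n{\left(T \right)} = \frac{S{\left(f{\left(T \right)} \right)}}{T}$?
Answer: $\frac{212803}{2} \approx 1.064 \cdot 10^{5}$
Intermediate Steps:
$x{\left(l \right)} = 0$ ($x{\left(l \right)} = \left(-2\right) 0 = 0$)
$S{\left(t \right)} = \sqrt{-5 + t}$
$n{\left(T \right)} = -7 + \frac{\sqrt{-5 + T}}{T}$
$133 \left(n{\left(6 \right)} + x{\left(6 \right)}\right) \left(-72 - 45\right) + 68 = 133 \left(\left(-7 + \frac{\sqrt{-5 + 6}}{6}\right) + 0\right) \left(-72 - 45\right) + 68 = 133 \left(\left(-7 + \frac{\sqrt{1}}{6}\right) + 0\right) \left(-117\right) + 68 = 133 \left(\left(-7 + \frac{1}{6} \cdot 1\right) + 0\right) \left(-117\right) + 68 = 133 \left(\left(-7 + \frac{1}{6}\right) + 0\right) \left(-117\right) + 68 = 133 \left(- \frac{41}{6} + 0\right) \left(-117\right) + 68 = 133 \left(\left(- \frac{41}{6}\right) \left(-117\right)\right) + 68 = 133 \cdot \frac{1599}{2} + 68 = \frac{212667}{2} + 68 = \frac{212803}{2}$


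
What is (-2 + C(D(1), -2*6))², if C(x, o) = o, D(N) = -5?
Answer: 196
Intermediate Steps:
(-2 + C(D(1), -2*6))² = (-2 - 2*6)² = (-2 - 12)² = (-14)² = 196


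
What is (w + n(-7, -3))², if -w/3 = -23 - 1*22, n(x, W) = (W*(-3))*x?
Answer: 5184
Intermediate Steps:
n(x, W) = -3*W*x (n(x, W) = (-3*W)*x = -3*W*x)
w = 135 (w = -3*(-23 - 1*22) = -3*(-23 - 22) = -3*(-45) = 135)
(w + n(-7, -3))² = (135 - 3*(-3)*(-7))² = (135 - 63)² = 72² = 5184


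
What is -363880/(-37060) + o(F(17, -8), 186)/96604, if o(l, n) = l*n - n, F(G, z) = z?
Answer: 877255627/89503606 ≈ 9.8013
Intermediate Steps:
o(l, n) = -n + l*n
-363880/(-37060) + o(F(17, -8), 186)/96604 = -363880/(-37060) + (186*(-1 - 8))/96604 = -363880*(-1/37060) + (186*(-9))*(1/96604) = 18194/1853 - 1674*1/96604 = 18194/1853 - 837/48302 = 877255627/89503606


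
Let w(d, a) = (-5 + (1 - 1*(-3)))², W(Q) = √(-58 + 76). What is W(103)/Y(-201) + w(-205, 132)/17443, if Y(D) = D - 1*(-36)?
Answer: 1/17443 - √2/55 ≈ -0.025656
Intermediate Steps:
W(Q) = 3*√2 (W(Q) = √18 = 3*√2)
w(d, a) = 1 (w(d, a) = (-5 + (1 + 3))² = (-5 + 4)² = (-1)² = 1)
Y(D) = 36 + D (Y(D) = D + 36 = 36 + D)
W(103)/Y(-201) + w(-205, 132)/17443 = (3*√2)/(36 - 201) + 1/17443 = (3*√2)/(-165) + 1*(1/17443) = (3*√2)*(-1/165) + 1/17443 = -√2/55 + 1/17443 = 1/17443 - √2/55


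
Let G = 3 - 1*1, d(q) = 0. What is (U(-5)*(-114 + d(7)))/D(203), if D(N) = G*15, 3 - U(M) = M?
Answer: -152/5 ≈ -30.400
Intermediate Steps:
G = 2 (G = 3 - 1 = 2)
U(M) = 3 - M
D(N) = 30 (D(N) = 2*15 = 30)
(U(-5)*(-114 + d(7)))/D(203) = ((3 - 1*(-5))*(-114 + 0))/30 = ((3 + 5)*(-114))*(1/30) = (8*(-114))*(1/30) = -912*1/30 = -152/5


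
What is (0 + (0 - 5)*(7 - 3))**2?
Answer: 400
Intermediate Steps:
(0 + (0 - 5)*(7 - 3))**2 = (0 - 5*4)**2 = (0 - 20)**2 = (-20)**2 = 400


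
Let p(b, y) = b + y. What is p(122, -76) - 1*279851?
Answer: -279805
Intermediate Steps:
p(122, -76) - 1*279851 = (122 - 76) - 1*279851 = 46 - 279851 = -279805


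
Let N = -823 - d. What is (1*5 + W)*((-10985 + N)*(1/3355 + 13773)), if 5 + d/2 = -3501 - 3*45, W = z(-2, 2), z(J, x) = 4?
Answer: -1882253617344/3355 ≈ -5.6103e+8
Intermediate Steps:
W = 4
d = -7282 (d = -10 + 2*(-3501 - 3*45) = -10 + 2*(-3501 - 135) = -10 + 2*(-3636) = -10 - 7272 = -7282)
N = 6459 (N = -823 - 1*(-7282) = -823 + 7282 = 6459)
(1*5 + W)*((-10985 + N)*(1/3355 + 13773)) = (1*5 + 4)*((-10985 + 6459)*(1/3355 + 13773)) = (5 + 4)*(-4526*(1/3355 + 13773)) = 9*(-4526*46208416/3355) = 9*(-209139290816/3355) = -1882253617344/3355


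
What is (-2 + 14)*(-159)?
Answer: -1908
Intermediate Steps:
(-2 + 14)*(-159) = 12*(-159) = -1908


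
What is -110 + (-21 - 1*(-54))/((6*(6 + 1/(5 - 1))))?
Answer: -2728/25 ≈ -109.12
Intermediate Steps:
-110 + (-21 - 1*(-54))/((6*(6 + 1/(5 - 1)))) = -110 + (-21 + 54)/((6*(6 + 1/4))) = -110 + 33/(6*(6 + ¼)) = -110 + 33/(6*(25/4)) = -110 + 33/(75/2) = -110 + (2/75)*33 = -110 + 22/25 = -2728/25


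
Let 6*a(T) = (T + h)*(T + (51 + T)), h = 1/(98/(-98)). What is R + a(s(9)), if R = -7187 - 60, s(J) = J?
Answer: -7155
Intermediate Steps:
h = -1 (h = 1/(98*(-1/98)) = 1/(-1) = -1)
a(T) = (-1 + T)*(51 + 2*T)/6 (a(T) = ((T - 1)*(T + (51 + T)))/6 = ((-1 + T)*(51 + 2*T))/6 = (-1 + T)*(51 + 2*T)/6)
R = -7247
R + a(s(9)) = -7247 + (-17/2 + (⅓)*9² + (49/6)*9) = -7247 + (-17/2 + (⅓)*81 + 147/2) = -7247 + (-17/2 + 27 + 147/2) = -7247 + 92 = -7155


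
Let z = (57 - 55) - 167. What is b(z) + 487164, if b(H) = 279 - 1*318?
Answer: 487125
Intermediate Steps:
z = -165 (z = 2 - 167 = -165)
b(H) = -39 (b(H) = 279 - 318 = -39)
b(z) + 487164 = -39 + 487164 = 487125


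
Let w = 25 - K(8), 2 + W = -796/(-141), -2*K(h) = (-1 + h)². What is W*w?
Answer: 8481/47 ≈ 180.45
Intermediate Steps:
K(h) = -(-1 + h)²/2
W = 514/141 (W = -2 - 796/(-141) = -2 - 796*(-1/141) = -2 + 796/141 = 514/141 ≈ 3.6454)
w = 99/2 (w = 25 - (-1)*(-1 + 8)²/2 = 25 - (-1)*7²/2 = 25 - (-1)*49/2 = 25 - 1*(-49/2) = 25 + 49/2 = 99/2 ≈ 49.500)
W*w = (514/141)*(99/2) = 8481/47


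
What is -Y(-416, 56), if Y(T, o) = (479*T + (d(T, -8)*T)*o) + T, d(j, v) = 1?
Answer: 222976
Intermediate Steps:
Y(T, o) = 480*T + T*o (Y(T, o) = (479*T + (1*T)*o) + T = (479*T + T*o) + T = 480*T + T*o)
-Y(-416, 56) = -(-416)*(480 + 56) = -(-416)*536 = -1*(-222976) = 222976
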